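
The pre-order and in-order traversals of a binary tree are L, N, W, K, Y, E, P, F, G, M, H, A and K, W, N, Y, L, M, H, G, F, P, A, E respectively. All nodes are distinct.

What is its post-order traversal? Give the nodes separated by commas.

The first element of pre-order is the root; it splits in-order into left and right subtrees.
Root L: left subtree has 4 nodes {K, W, N, Y}, right has 7 {M, H, G, F, P, A, E}.
  Root N: left subtree has 2 nodes {K, W}, right has 1 {Y}.
    Root W: left subtree has 1 node {K}, right has 0 { }.
  Root E: left subtree has 6 nodes {M, H, G, F, P, A}, right has 0 { }.
    Root P: left subtree has 4 nodes {M, H, G, F}, right has 1 {A}.
      Root F: left subtree has 3 nodes {M, H, G}, right has 0 { }.
        Root G: left subtree has 2 nodes {M, H}, right has 0 { }.
          Root M: left subtree has 0 nodes { }, right has 1 {H}.

K, W, Y, N, H, M, G, F, A, P, E, L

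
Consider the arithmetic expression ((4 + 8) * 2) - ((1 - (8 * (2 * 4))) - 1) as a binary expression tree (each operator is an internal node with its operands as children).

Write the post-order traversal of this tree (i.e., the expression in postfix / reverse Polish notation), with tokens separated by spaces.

4 8 + 2 * 1 8 2 4 * * - 1 - -

Post-order on an expression tree gives postfix notation: for each operator, emit left operand, right operand, then the operator.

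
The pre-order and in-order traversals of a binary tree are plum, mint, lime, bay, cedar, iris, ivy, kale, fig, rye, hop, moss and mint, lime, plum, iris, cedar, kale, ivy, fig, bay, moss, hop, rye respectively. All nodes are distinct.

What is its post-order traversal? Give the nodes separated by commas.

The first element of pre-order is the root; it splits in-order into left and right subtrees.
Root plum: left subtree has 2 nodes {mint, lime}, right has 9 {iris, cedar, kale, ivy, fig, bay, moss, hop, rye}.
  Root mint: left subtree has 0 nodes { }, right has 1 {lime}.
  Root bay: left subtree has 5 nodes {iris, cedar, kale, ivy, fig}, right has 3 {moss, hop, rye}.
    Root cedar: left subtree has 1 node {iris}, right has 3 {kale, ivy, fig}.
      Root ivy: left subtree has 1 node {kale}, right has 1 {fig}.
    Root rye: left subtree has 2 nodes {moss, hop}, right has 0 { }.
      Root hop: left subtree has 1 node {moss}, right has 0 { }.

lime, mint, iris, kale, fig, ivy, cedar, moss, hop, rye, bay, plum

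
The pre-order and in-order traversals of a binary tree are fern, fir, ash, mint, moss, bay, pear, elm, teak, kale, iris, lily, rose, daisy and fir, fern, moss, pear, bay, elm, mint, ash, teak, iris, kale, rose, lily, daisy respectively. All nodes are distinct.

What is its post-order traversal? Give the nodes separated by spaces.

The first element of pre-order is the root; it splits in-order into left and right subtrees.
Root fern: left subtree has 1 node {fir}, right has 12 {moss, pear, bay, elm, mint, ash, teak, iris, kale, rose, lily, daisy}.
  Root ash: left subtree has 5 nodes {moss, pear, bay, elm, mint}, right has 6 {teak, iris, kale, rose, lily, daisy}.
    Root mint: left subtree has 4 nodes {moss, pear, bay, elm}, right has 0 { }.
      Root moss: left subtree has 0 nodes { }, right has 3 {pear, bay, elm}.
        Root bay: left subtree has 1 node {pear}, right has 1 {elm}.
    Root teak: left subtree has 0 nodes { }, right has 5 {iris, kale, rose, lily, daisy}.
      Root kale: left subtree has 1 node {iris}, right has 3 {rose, lily, daisy}.
        Root lily: left subtree has 1 node {rose}, right has 1 {daisy}.

fir pear elm bay moss mint iris rose daisy lily kale teak ash fern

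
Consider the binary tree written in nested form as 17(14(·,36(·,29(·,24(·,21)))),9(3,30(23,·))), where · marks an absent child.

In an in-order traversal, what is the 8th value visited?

9

In-order visits the left subtree, then the node, then the right subtree.
At 17: go left to 14.
  At 14: no left child.
  Visit 14.
  At 14: go right to 36.
    At 36: no left child.
    Visit 36.
    At 36: go right to 29.
      At 29: no left child.
      Visit 29.
      At 29: go right to 24.
        At 24: no left child.
        Visit 24.
        At 24: go right to 21.
          21 is a leaf — visit 21.
Visit 17.
At 17: go right to 9.
  At 9: go left to 3.
    3 is a leaf — visit 3.
  Visit 9.
  At 9: go right to 30.
    At 30: go left to 23.
      23 is a leaf — visit 23.
    Visit 30.
    At 30: no right child.
Full in-order sequence: 14, 36, 29, 24, 21, 17, 3, 9, 23, 30.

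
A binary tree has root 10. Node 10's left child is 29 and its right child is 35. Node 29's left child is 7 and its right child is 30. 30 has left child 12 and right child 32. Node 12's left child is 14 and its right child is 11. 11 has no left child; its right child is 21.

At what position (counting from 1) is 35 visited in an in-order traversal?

10

In-order visits the left subtree, then the node, then the right subtree.
At 10: go left to 29.
  At 29: go left to 7.
    7 is a leaf — visit 7.
  Visit 29.
  At 29: go right to 30.
    At 30: go left to 12.
      At 12: go left to 14.
        14 is a leaf — visit 14.
      Visit 12.
      At 12: go right to 11.
        At 11: no left child.
        Visit 11.
        At 11: go right to 21.
          21 is a leaf — visit 21.
    Visit 30.
    At 30: go right to 32.
      32 is a leaf — visit 32.
Visit 10.
At 10: go right to 35.
  35 is a leaf — visit 35.
Full in-order sequence: 7, 29, 14, 12, 11, 21, 30, 32, 10, 35.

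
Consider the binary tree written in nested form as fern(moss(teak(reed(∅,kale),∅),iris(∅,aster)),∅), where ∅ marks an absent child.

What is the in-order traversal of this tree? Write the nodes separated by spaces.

In-order visits the left subtree, then the node, then the right subtree.
At fern: go left to moss.
  At moss: go left to teak.
    At teak: go left to reed.
      At reed: no left child.
      Visit reed.
      At reed: go right to kale.
        kale is a leaf — visit kale.
    Visit teak.
    At teak: no right child.
  Visit moss.
  At moss: go right to iris.
    At iris: no left child.
    Visit iris.
    At iris: go right to aster.
      aster is a leaf — visit aster.
Visit fern.
At fern: no right child.

reed kale teak moss iris aster fern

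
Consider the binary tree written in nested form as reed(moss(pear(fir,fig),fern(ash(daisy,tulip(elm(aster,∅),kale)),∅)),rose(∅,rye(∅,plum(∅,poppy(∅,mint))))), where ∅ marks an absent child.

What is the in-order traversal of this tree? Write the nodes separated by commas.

fir, pear, fig, moss, daisy, ash, aster, elm, tulip, kale, fern, reed, rose, rye, plum, poppy, mint

In-order visits the left subtree, then the node, then the right subtree.
At reed: go left to moss.
  At moss: go left to pear.
    At pear: go left to fir.
      fir is a leaf — visit fir.
    Visit pear.
    At pear: go right to fig.
      fig is a leaf — visit fig.
  Visit moss.
  At moss: go right to fern.
    At fern: go left to ash.
      At ash: go left to daisy.
        daisy is a leaf — visit daisy.
      Visit ash.
      At ash: go right to tulip.
        At tulip: go left to elm.
          At elm: go left to aster.
            aster is a leaf — visit aster.
          Visit elm.
          At elm: no right child.
        Visit tulip.
        At tulip: go right to kale.
          kale is a leaf — visit kale.
    Visit fern.
    At fern: no right child.
Visit reed.
At reed: go right to rose.
  At rose: no left child.
  Visit rose.
  At rose: go right to rye.
    At rye: no left child.
    Visit rye.
    At rye: go right to plum.
      At plum: no left child.
      Visit plum.
      At plum: go right to poppy.
        At poppy: no left child.
        Visit poppy.
        At poppy: go right to mint.
          mint is a leaf — visit mint.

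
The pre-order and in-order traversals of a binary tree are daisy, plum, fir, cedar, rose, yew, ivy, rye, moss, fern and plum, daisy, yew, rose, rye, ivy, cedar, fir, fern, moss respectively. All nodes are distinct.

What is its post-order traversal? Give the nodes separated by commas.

plum, yew, rye, ivy, rose, cedar, fern, moss, fir, daisy

The first element of pre-order is the root; it splits in-order into left and right subtrees.
Root daisy: left subtree has 1 node {plum}, right has 8 {yew, rose, rye, ivy, cedar, fir, fern, moss}.
  Root fir: left subtree has 5 nodes {yew, rose, rye, ivy, cedar}, right has 2 {fern, moss}.
    Root cedar: left subtree has 4 nodes {yew, rose, rye, ivy}, right has 0 { }.
      Root rose: left subtree has 1 node {yew}, right has 2 {rye, ivy}.
        Root ivy: left subtree has 1 node {rye}, right has 0 { }.
    Root moss: left subtree has 1 node {fern}, right has 0 { }.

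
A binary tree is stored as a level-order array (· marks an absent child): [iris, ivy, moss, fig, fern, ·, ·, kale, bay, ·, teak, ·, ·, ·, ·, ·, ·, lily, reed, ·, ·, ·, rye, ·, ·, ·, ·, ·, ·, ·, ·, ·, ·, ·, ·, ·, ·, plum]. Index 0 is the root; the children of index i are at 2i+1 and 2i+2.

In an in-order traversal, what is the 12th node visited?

moss

In-order visits the left subtree, then the node, then the right subtree.
At iris: go left to ivy.
  At ivy: go left to fig.
    At fig: go left to kale.
      kale is a leaf — visit kale.
    Visit fig.
    At fig: go right to bay.
      At bay: go left to lily.
        lily is a leaf — visit lily.
      Visit bay.
      At bay: go right to reed.
        At reed: go left to plum.
          plum is a leaf — visit plum.
        Visit reed.
        At reed: no right child.
  Visit ivy.
  At ivy: go right to fern.
    At fern: no left child.
    Visit fern.
    At fern: go right to teak.
      At teak: no left child.
      Visit teak.
      At teak: go right to rye.
        rye is a leaf — visit rye.
Visit iris.
At iris: go right to moss.
  moss is a leaf — visit moss.
Full in-order sequence: kale, fig, lily, bay, plum, reed, ivy, fern, teak, rye, iris, moss.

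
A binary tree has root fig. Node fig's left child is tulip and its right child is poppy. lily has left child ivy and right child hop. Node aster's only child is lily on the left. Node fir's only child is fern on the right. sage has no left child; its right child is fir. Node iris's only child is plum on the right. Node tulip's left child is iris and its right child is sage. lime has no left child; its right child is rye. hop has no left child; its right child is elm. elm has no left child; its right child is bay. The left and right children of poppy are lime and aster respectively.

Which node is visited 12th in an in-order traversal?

In-order visits the left subtree, then the node, then the right subtree.
At fig: go left to tulip.
  At tulip: go left to iris.
    At iris: no left child.
    Visit iris.
    At iris: go right to plum.
      plum is a leaf — visit plum.
  Visit tulip.
  At tulip: go right to sage.
    At sage: no left child.
    Visit sage.
    At sage: go right to fir.
      At fir: no left child.
      Visit fir.
      At fir: go right to fern.
        fern is a leaf — visit fern.
Visit fig.
At fig: go right to poppy.
  At poppy: go left to lime.
    At lime: no left child.
    Visit lime.
    At lime: go right to rye.
      rye is a leaf — visit rye.
  Visit poppy.
  At poppy: go right to aster.
    At aster: go left to lily.
      At lily: go left to ivy.
        ivy is a leaf — visit ivy.
      Visit lily.
      At lily: go right to hop.
        At hop: no left child.
        Visit hop.
        At hop: go right to elm.
          At elm: no left child.
          Visit elm.
          At elm: go right to bay.
            bay is a leaf — visit bay.
    Visit aster.
    At aster: no right child.
Full in-order sequence: iris, plum, tulip, sage, fir, fern, fig, lime, rye, poppy, ivy, lily, hop, elm, bay, aster.

lily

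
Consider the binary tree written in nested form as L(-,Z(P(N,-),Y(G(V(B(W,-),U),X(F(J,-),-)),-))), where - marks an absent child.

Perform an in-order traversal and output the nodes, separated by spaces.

In-order visits the left subtree, then the node, then the right subtree.
At L: no left child.
Visit L.
At L: go right to Z.
  At Z: go left to P.
    At P: go left to N.
      N is a leaf — visit N.
    Visit P.
    At P: no right child.
  Visit Z.
  At Z: go right to Y.
    At Y: go left to G.
      At G: go left to V.
        At V: go left to B.
          At B: go left to W.
            W is a leaf — visit W.
          Visit B.
          At B: no right child.
        Visit V.
        At V: go right to U.
          U is a leaf — visit U.
      Visit G.
      At G: go right to X.
        At X: go left to F.
          At F: go left to J.
            J is a leaf — visit J.
          Visit F.
          At F: no right child.
        Visit X.
        At X: no right child.
    Visit Y.
    At Y: no right child.

L N P Z W B V U G J F X Y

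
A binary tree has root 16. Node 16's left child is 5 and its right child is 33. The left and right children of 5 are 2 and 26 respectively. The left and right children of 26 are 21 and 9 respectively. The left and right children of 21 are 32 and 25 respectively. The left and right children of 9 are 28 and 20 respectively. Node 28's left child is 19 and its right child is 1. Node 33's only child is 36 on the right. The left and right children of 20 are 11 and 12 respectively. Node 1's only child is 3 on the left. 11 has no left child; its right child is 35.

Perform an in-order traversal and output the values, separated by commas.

2, 5, 32, 21, 25, 26, 19, 28, 3, 1, 9, 11, 35, 20, 12, 16, 33, 36

In-order visits the left subtree, then the node, then the right subtree.
At 16: go left to 5.
  At 5: go left to 2.
    2 is a leaf — visit 2.
  Visit 5.
  At 5: go right to 26.
    At 26: go left to 21.
      At 21: go left to 32.
        32 is a leaf — visit 32.
      Visit 21.
      At 21: go right to 25.
        25 is a leaf — visit 25.
    Visit 26.
    At 26: go right to 9.
      At 9: go left to 28.
        At 28: go left to 19.
          19 is a leaf — visit 19.
        Visit 28.
        At 28: go right to 1.
          At 1: go left to 3.
            3 is a leaf — visit 3.
          Visit 1.
          At 1: no right child.
      Visit 9.
      At 9: go right to 20.
        At 20: go left to 11.
          At 11: no left child.
          Visit 11.
          At 11: go right to 35.
            35 is a leaf — visit 35.
        Visit 20.
        At 20: go right to 12.
          12 is a leaf — visit 12.
Visit 16.
At 16: go right to 33.
  At 33: no left child.
  Visit 33.
  At 33: go right to 36.
    36 is a leaf — visit 36.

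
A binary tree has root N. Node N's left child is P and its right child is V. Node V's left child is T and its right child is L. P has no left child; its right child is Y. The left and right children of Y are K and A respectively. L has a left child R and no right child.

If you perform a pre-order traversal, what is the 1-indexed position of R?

Pre-order visits the node, then its left subtree, then its right subtree.
Visit N.
At N: go left to P.
  Visit P.
  At P: no left child.
  At P: go right to Y.
    Visit Y.
    At Y: go left to K.
      K is a leaf — visit K.
    At Y: go right to A.
      A is a leaf — visit A.
At N: go right to V.
  Visit V.
  At V: go left to T.
    T is a leaf — visit T.
  At V: go right to L.
    Visit L.
    At L: go left to R.
      R is a leaf — visit R.
    At L: no right child.
Full pre-order sequence: N, P, Y, K, A, V, T, L, R.

9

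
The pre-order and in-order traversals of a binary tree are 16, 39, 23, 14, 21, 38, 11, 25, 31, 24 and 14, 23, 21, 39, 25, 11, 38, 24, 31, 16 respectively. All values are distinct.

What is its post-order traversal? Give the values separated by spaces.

The first element of pre-order is the root; it splits in-order into left and right subtrees.
Root 16: left subtree has 9 nodes {14, 23, 21, 39, 25, 11, 38, 24, 31}, right has 0 { }.
  Root 39: left subtree has 3 nodes {14, 23, 21}, right has 5 {25, 11, 38, 24, 31}.
    Root 23: left subtree has 1 node {14}, right has 1 {21}.
    Root 38: left subtree has 2 nodes {25, 11}, right has 2 {24, 31}.
      Root 11: left subtree has 1 node {25}, right has 0 { }.
      Root 31: left subtree has 1 node {24}, right has 0 { }.

14 21 23 25 11 24 31 38 39 16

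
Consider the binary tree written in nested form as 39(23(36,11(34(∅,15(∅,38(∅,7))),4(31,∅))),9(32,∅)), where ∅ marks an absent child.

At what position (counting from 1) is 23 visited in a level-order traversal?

Level-order visits nodes level by level from the root, left to right within each level.
Level 0: 39
Level 1: 23, 9
Level 2: 36, 11, 32
Level 3: 34, 4
Level 4: 15, 31
Level 5: 38
Level 6: 7
Full level-order sequence: 39, 23, 9, 36, 11, 32, 34, 4, 15, 31, 38, 7.

2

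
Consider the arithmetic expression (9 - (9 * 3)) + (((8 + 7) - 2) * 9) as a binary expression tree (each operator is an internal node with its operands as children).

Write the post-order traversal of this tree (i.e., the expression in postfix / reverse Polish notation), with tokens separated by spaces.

9 9 3 * - 8 7 + 2 - 9 * +

Post-order on an expression tree gives postfix notation: for each operator, emit left operand, right operand, then the operator.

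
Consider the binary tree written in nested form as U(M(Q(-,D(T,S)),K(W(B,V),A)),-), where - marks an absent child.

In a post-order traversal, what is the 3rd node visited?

D

Post-order visits the left subtree, then the right subtree, then the node.
At U: go left to M.
  At M: go left to Q.
    At Q: no left child.
    At Q: go right to D.
      At D: go left to T.
        T is a leaf — visit T.
      At D: go right to S.
        S is a leaf — visit S.
      Visit D.
    Visit Q.
  At M: go right to K.
    At K: go left to W.
      At W: go left to B.
        B is a leaf — visit B.
      At W: go right to V.
        V is a leaf — visit V.
      Visit W.
    At K: go right to A.
      A is a leaf — visit A.
    Visit K.
  Visit M.
At U: no right child.
Visit U.
Full post-order sequence: T, S, D, Q, B, V, W, A, K, M, U.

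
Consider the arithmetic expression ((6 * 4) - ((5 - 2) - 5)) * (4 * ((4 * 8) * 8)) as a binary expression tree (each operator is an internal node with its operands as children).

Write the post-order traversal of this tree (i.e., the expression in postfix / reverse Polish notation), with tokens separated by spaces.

6 4 * 5 2 - 5 - - 4 4 8 * 8 * * *

Post-order on an expression tree gives postfix notation: for each operator, emit left operand, right operand, then the operator.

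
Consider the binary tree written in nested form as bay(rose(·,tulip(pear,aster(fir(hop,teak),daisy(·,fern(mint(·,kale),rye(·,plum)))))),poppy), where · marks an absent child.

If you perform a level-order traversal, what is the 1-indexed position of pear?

5

Level-order visits nodes level by level from the root, left to right within each level.
Level 0: bay
Level 1: rose, poppy
Level 2: tulip
Level 3: pear, aster
Level 4: fir, daisy
Level 5: hop, teak, fern
Level 6: mint, rye
Level 7: kale, plum
Full level-order sequence: bay, rose, poppy, tulip, pear, aster, fir, daisy, hop, teak, fern, mint, rye, kale, plum.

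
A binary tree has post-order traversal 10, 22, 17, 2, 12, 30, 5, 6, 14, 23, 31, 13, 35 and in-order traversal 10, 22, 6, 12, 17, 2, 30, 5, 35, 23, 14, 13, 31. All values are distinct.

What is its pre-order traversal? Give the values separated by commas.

35, 6, 22, 10, 5, 30, 12, 2, 17, 13, 23, 14, 31

The last element of post-order is the root; it splits in-order into left and right subtrees.
Root 35: left subtree has 8 nodes {10, 22, 6, 12, 17, 2, 30, 5}, right has 4 {23, 14, 13, 31}.
  Root 6: left subtree has 2 nodes {10, 22}, right has 5 {12, 17, 2, 30, 5}.
    Root 22: left subtree has 1 node {10}, right has 0 { }.
    Root 5: left subtree has 4 nodes {12, 17, 2, 30}, right has 0 { }.
      Root 30: left subtree has 3 nodes {12, 17, 2}, right has 0 { }.
        Root 12: left subtree has 0 nodes { }, right has 2 {17, 2}.
          Root 2: left subtree has 1 node {17}, right has 0 { }.
  Root 13: left subtree has 2 nodes {23, 14}, right has 1 {31}.
    Root 23: left subtree has 0 nodes { }, right has 1 {14}.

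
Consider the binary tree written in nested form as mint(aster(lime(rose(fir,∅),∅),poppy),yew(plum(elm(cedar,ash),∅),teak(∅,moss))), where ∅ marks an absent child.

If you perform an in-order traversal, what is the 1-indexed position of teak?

In-order visits the left subtree, then the node, then the right subtree.
At mint: go left to aster.
  At aster: go left to lime.
    At lime: go left to rose.
      At rose: go left to fir.
        fir is a leaf — visit fir.
      Visit rose.
      At rose: no right child.
    Visit lime.
    At lime: no right child.
  Visit aster.
  At aster: go right to poppy.
    poppy is a leaf — visit poppy.
Visit mint.
At mint: go right to yew.
  At yew: go left to plum.
    At plum: go left to elm.
      At elm: go left to cedar.
        cedar is a leaf — visit cedar.
      Visit elm.
      At elm: go right to ash.
        ash is a leaf — visit ash.
    Visit plum.
    At plum: no right child.
  Visit yew.
  At yew: go right to teak.
    At teak: no left child.
    Visit teak.
    At teak: go right to moss.
      moss is a leaf — visit moss.
Full in-order sequence: fir, rose, lime, aster, poppy, mint, cedar, elm, ash, plum, yew, teak, moss.

12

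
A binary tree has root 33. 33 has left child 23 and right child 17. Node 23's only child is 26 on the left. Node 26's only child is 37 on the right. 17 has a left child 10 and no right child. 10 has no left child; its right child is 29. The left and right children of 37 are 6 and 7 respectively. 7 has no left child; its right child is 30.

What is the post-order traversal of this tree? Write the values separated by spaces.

Post-order visits the left subtree, then the right subtree, then the node.
At 33: go left to 23.
  At 23: go left to 26.
    At 26: no left child.
    At 26: go right to 37.
      At 37: go left to 6.
        6 is a leaf — visit 6.
      At 37: go right to 7.
        At 7: no left child.
        At 7: go right to 30.
          30 is a leaf — visit 30.
        Visit 7.
      Visit 37.
    Visit 26.
  At 23: no right child.
  Visit 23.
At 33: go right to 17.
  At 17: go left to 10.
    At 10: no left child.
    At 10: go right to 29.
      29 is a leaf — visit 29.
    Visit 10.
  At 17: no right child.
  Visit 17.
Visit 33.

6 30 7 37 26 23 29 10 17 33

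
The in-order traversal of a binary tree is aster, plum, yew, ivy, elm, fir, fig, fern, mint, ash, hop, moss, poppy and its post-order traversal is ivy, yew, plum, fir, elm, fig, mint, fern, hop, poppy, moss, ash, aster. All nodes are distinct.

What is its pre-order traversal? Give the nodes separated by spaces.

aster ash fern fig elm plum yew ivy fir mint moss hop poppy

The last element of post-order is the root; it splits in-order into left and right subtrees.
Root aster: left subtree has 0 nodes { }, right has 12 {plum, yew, ivy, elm, fir, fig, fern, mint, ash, hop, moss, poppy}.
  Root ash: left subtree has 8 nodes {plum, yew, ivy, elm, fir, fig, fern, mint}, right has 3 {hop, moss, poppy}.
    Root fern: left subtree has 6 nodes {plum, yew, ivy, elm, fir, fig}, right has 1 {mint}.
      Root fig: left subtree has 5 nodes {plum, yew, ivy, elm, fir}, right has 0 { }.
        Root elm: left subtree has 3 nodes {plum, yew, ivy}, right has 1 {fir}.
          Root plum: left subtree has 0 nodes { }, right has 2 {yew, ivy}.
            Root yew: left subtree has 0 nodes { }, right has 1 {ivy}.
    Root moss: left subtree has 1 node {hop}, right has 1 {poppy}.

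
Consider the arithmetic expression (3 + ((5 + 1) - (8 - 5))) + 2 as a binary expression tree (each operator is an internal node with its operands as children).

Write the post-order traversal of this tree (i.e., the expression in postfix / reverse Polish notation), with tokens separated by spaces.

3 5 1 + 8 5 - - + 2 +

Post-order on an expression tree gives postfix notation: for each operator, emit left operand, right operand, then the operator.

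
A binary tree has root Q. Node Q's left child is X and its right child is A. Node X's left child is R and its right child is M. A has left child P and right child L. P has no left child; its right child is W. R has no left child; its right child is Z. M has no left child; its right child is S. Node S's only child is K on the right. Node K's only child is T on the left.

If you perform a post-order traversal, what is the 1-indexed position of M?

Post-order visits the left subtree, then the right subtree, then the node.
At Q: go left to X.
  At X: go left to R.
    At R: no left child.
    At R: go right to Z.
      Z is a leaf — visit Z.
    Visit R.
  At X: go right to M.
    At M: no left child.
    At M: go right to S.
      At S: no left child.
      At S: go right to K.
        At K: go left to T.
          T is a leaf — visit T.
        At K: no right child.
        Visit K.
      Visit S.
    Visit M.
  Visit X.
At Q: go right to A.
  At A: go left to P.
    At P: no left child.
    At P: go right to W.
      W is a leaf — visit W.
    Visit P.
  At A: go right to L.
    L is a leaf — visit L.
  Visit A.
Visit Q.
Full post-order sequence: Z, R, T, K, S, M, X, W, P, L, A, Q.

6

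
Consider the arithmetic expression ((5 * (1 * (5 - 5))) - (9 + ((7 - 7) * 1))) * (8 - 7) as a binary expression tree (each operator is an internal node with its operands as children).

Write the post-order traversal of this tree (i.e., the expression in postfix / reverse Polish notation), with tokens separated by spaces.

Post-order on an expression tree gives postfix notation: for each operator, emit left operand, right operand, then the operator.

5 1 5 5 - * * 9 7 7 - 1 * + - 8 7 - *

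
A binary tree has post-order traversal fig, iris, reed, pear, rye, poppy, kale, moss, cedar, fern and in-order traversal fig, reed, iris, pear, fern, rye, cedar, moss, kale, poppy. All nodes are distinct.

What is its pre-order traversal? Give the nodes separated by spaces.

fern pear reed fig iris cedar rye moss kale poppy

The last element of post-order is the root; it splits in-order into left and right subtrees.
Root fern: left subtree has 4 nodes {fig, reed, iris, pear}, right has 5 {rye, cedar, moss, kale, poppy}.
  Root pear: left subtree has 3 nodes {fig, reed, iris}, right has 0 { }.
    Root reed: left subtree has 1 node {fig}, right has 1 {iris}.
  Root cedar: left subtree has 1 node {rye}, right has 3 {moss, kale, poppy}.
    Root moss: left subtree has 0 nodes { }, right has 2 {kale, poppy}.
      Root kale: left subtree has 0 nodes { }, right has 1 {poppy}.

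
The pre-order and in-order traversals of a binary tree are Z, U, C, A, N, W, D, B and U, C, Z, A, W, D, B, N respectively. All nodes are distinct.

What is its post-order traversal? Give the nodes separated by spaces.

The first element of pre-order is the root; it splits in-order into left and right subtrees.
Root Z: left subtree has 2 nodes {U, C}, right has 5 {A, W, D, B, N}.
  Root U: left subtree has 0 nodes { }, right has 1 {C}.
  Root A: left subtree has 0 nodes { }, right has 4 {W, D, B, N}.
    Root N: left subtree has 3 nodes {W, D, B}, right has 0 { }.
      Root W: left subtree has 0 nodes { }, right has 2 {D, B}.
        Root D: left subtree has 0 nodes { }, right has 1 {B}.

C U B D W N A Z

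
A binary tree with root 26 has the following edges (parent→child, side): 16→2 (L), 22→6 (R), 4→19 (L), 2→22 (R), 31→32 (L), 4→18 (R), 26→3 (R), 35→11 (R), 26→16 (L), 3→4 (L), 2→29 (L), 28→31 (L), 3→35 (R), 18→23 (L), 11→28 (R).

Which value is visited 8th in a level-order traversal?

22

Level-order visits nodes level by level from the root, left to right within each level.
Level 0: 26
Level 1: 16, 3
Level 2: 2, 4, 35
Level 3: 29, 22, 19, 18, 11
Level 4: 6, 23, 28
Level 5: 31
Level 6: 32
Full level-order sequence: 26, 16, 3, 2, 4, 35, 29, 22, 19, 18, 11, 6, 23, 28, 31, 32.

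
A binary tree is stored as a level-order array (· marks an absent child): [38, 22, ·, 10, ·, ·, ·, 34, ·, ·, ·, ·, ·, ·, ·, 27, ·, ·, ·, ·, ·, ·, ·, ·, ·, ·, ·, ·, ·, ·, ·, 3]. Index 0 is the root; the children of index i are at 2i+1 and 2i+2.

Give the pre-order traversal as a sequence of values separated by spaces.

38 22 10 34 27 3

Pre-order visits the node, then its left subtree, then its right subtree.
Visit 38.
At 38: go left to 22.
  Visit 22.
  At 22: go left to 10.
    Visit 10.
    At 10: go left to 34.
      Visit 34.
      At 34: go left to 27.
        Visit 27.
        At 27: go left to 3.
          3 is a leaf — visit 3.
        At 27: no right child.
      At 34: no right child.
    At 10: no right child.
  At 22: no right child.
At 38: no right child.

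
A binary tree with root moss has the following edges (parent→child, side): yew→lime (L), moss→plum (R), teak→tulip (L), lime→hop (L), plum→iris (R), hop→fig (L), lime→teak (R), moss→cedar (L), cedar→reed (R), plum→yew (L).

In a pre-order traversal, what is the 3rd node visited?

Pre-order visits the node, then its left subtree, then its right subtree.
Visit moss.
At moss: go left to cedar.
  Visit cedar.
  At cedar: no left child.
  At cedar: go right to reed.
    reed is a leaf — visit reed.
At moss: go right to plum.
  Visit plum.
  At plum: go left to yew.
    Visit yew.
    At yew: go left to lime.
      Visit lime.
      At lime: go left to hop.
        Visit hop.
        At hop: go left to fig.
          fig is a leaf — visit fig.
        At hop: no right child.
      At lime: go right to teak.
        Visit teak.
        At teak: go left to tulip.
          tulip is a leaf — visit tulip.
        At teak: no right child.
    At yew: no right child.
  At plum: go right to iris.
    iris is a leaf — visit iris.
Full pre-order sequence: moss, cedar, reed, plum, yew, lime, hop, fig, teak, tulip, iris.

reed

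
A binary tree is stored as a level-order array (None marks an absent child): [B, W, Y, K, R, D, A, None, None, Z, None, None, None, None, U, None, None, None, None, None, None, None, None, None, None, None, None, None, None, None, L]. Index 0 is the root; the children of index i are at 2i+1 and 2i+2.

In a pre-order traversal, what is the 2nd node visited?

W

Pre-order visits the node, then its left subtree, then its right subtree.
Visit B.
At B: go left to W.
  Visit W.
  At W: go left to K.
    K is a leaf — visit K.
  At W: go right to R.
    Visit R.
    At R: go left to Z.
      Z is a leaf — visit Z.
    At R: no right child.
At B: go right to Y.
  Visit Y.
  At Y: go left to D.
    D is a leaf — visit D.
  At Y: go right to A.
    Visit A.
    At A: no left child.
    At A: go right to U.
      Visit U.
      At U: no left child.
      At U: go right to L.
        L is a leaf — visit L.
Full pre-order sequence: B, W, K, R, Z, Y, D, A, U, L.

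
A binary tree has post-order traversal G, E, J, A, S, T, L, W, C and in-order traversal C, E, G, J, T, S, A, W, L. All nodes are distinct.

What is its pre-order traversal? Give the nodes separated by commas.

C, W, T, J, E, G, S, A, L

The last element of post-order is the root; it splits in-order into left and right subtrees.
Root C: left subtree has 0 nodes { }, right has 8 {E, G, J, T, S, A, W, L}.
  Root W: left subtree has 6 nodes {E, G, J, T, S, A}, right has 1 {L}.
    Root T: left subtree has 3 nodes {E, G, J}, right has 2 {S, A}.
      Root J: left subtree has 2 nodes {E, G}, right has 0 { }.
        Root E: left subtree has 0 nodes { }, right has 1 {G}.
      Root S: left subtree has 0 nodes { }, right has 1 {A}.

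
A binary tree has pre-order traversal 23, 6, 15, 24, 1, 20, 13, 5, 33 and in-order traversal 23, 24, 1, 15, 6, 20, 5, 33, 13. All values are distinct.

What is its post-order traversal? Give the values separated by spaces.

The first element of pre-order is the root; it splits in-order into left and right subtrees.
Root 23: left subtree has 0 nodes { }, right has 8 {24, 1, 15, 6, 20, 5, 33, 13}.
  Root 6: left subtree has 3 nodes {24, 1, 15}, right has 4 {20, 5, 33, 13}.
    Root 15: left subtree has 2 nodes {24, 1}, right has 0 { }.
      Root 24: left subtree has 0 nodes { }, right has 1 {1}.
    Root 20: left subtree has 0 nodes { }, right has 3 {5, 33, 13}.
      Root 13: left subtree has 2 nodes {5, 33}, right has 0 { }.
        Root 5: left subtree has 0 nodes { }, right has 1 {33}.

1 24 15 33 5 13 20 6 23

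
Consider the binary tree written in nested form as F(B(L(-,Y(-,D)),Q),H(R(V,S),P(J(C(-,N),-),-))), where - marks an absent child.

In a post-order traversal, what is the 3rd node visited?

L

Post-order visits the left subtree, then the right subtree, then the node.
At F: go left to B.
  At B: go left to L.
    At L: no left child.
    At L: go right to Y.
      At Y: no left child.
      At Y: go right to D.
        D is a leaf — visit D.
      Visit Y.
    Visit L.
  At B: go right to Q.
    Q is a leaf — visit Q.
  Visit B.
At F: go right to H.
  At H: go left to R.
    At R: go left to V.
      V is a leaf — visit V.
    At R: go right to S.
      S is a leaf — visit S.
    Visit R.
  At H: go right to P.
    At P: go left to J.
      At J: go left to C.
        At C: no left child.
        At C: go right to N.
          N is a leaf — visit N.
        Visit C.
      At J: no right child.
      Visit J.
    At P: no right child.
    Visit P.
  Visit H.
Visit F.
Full post-order sequence: D, Y, L, Q, B, V, S, R, N, C, J, P, H, F.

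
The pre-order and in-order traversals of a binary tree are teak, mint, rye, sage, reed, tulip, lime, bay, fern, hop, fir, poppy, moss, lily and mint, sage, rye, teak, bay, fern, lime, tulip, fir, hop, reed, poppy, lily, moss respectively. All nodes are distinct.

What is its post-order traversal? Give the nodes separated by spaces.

sage rye mint fern bay lime fir hop tulip lily moss poppy reed teak

The first element of pre-order is the root; it splits in-order into left and right subtrees.
Root teak: left subtree has 3 nodes {mint, sage, rye}, right has 10 {bay, fern, lime, tulip, fir, hop, reed, poppy, lily, moss}.
  Root mint: left subtree has 0 nodes { }, right has 2 {sage, rye}.
    Root rye: left subtree has 1 node {sage}, right has 0 { }.
  Root reed: left subtree has 6 nodes {bay, fern, lime, tulip, fir, hop}, right has 3 {poppy, lily, moss}.
    Root tulip: left subtree has 3 nodes {bay, fern, lime}, right has 2 {fir, hop}.
      Root lime: left subtree has 2 nodes {bay, fern}, right has 0 { }.
        Root bay: left subtree has 0 nodes { }, right has 1 {fern}.
      Root hop: left subtree has 1 node {fir}, right has 0 { }.
    Root poppy: left subtree has 0 nodes { }, right has 2 {lily, moss}.
      Root moss: left subtree has 1 node {lily}, right has 0 { }.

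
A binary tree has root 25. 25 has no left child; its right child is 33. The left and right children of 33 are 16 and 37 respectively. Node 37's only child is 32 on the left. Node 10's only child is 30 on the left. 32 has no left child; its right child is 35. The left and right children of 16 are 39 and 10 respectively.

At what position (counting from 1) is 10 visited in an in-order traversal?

In-order visits the left subtree, then the node, then the right subtree.
At 25: no left child.
Visit 25.
At 25: go right to 33.
  At 33: go left to 16.
    At 16: go left to 39.
      39 is a leaf — visit 39.
    Visit 16.
    At 16: go right to 10.
      At 10: go left to 30.
        30 is a leaf — visit 30.
      Visit 10.
      At 10: no right child.
  Visit 33.
  At 33: go right to 37.
    At 37: go left to 32.
      At 32: no left child.
      Visit 32.
      At 32: go right to 35.
        35 is a leaf — visit 35.
    Visit 37.
    At 37: no right child.
Full in-order sequence: 25, 39, 16, 30, 10, 33, 32, 35, 37.

5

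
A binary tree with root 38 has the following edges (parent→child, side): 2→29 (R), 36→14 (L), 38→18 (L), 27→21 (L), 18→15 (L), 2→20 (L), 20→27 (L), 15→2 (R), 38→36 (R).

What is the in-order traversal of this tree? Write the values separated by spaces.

15 21 27 20 2 29 18 38 14 36

In-order visits the left subtree, then the node, then the right subtree.
At 38: go left to 18.
  At 18: go left to 15.
    At 15: no left child.
    Visit 15.
    At 15: go right to 2.
      At 2: go left to 20.
        At 20: go left to 27.
          At 27: go left to 21.
            21 is a leaf — visit 21.
          Visit 27.
          At 27: no right child.
        Visit 20.
        At 20: no right child.
      Visit 2.
      At 2: go right to 29.
        29 is a leaf — visit 29.
  Visit 18.
  At 18: no right child.
Visit 38.
At 38: go right to 36.
  At 36: go left to 14.
    14 is a leaf — visit 14.
  Visit 36.
  At 36: no right child.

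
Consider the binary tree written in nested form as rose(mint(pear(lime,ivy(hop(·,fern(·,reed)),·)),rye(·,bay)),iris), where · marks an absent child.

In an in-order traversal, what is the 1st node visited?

In-order visits the left subtree, then the node, then the right subtree.
At rose: go left to mint.
  At mint: go left to pear.
    At pear: go left to lime.
      lime is a leaf — visit lime.
    Visit pear.
    At pear: go right to ivy.
      At ivy: go left to hop.
        At hop: no left child.
        Visit hop.
        At hop: go right to fern.
          At fern: no left child.
          Visit fern.
          At fern: go right to reed.
            reed is a leaf — visit reed.
      Visit ivy.
      At ivy: no right child.
  Visit mint.
  At mint: go right to rye.
    At rye: no left child.
    Visit rye.
    At rye: go right to bay.
      bay is a leaf — visit bay.
Visit rose.
At rose: go right to iris.
  iris is a leaf — visit iris.
Full in-order sequence: lime, pear, hop, fern, reed, ivy, mint, rye, bay, rose, iris.

lime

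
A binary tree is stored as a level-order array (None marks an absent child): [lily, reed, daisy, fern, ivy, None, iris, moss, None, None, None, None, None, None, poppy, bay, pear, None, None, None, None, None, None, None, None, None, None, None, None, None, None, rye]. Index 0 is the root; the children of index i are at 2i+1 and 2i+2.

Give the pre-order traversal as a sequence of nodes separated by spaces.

Pre-order visits the node, then its left subtree, then its right subtree.
Visit lily.
At lily: go left to reed.
  Visit reed.
  At reed: go left to fern.
    Visit fern.
    At fern: go left to moss.
      Visit moss.
      At moss: go left to bay.
        Visit bay.
        At bay: go left to rye.
          rye is a leaf — visit rye.
        At bay: no right child.
      At moss: go right to pear.
        pear is a leaf — visit pear.
    At fern: no right child.
  At reed: go right to ivy.
    ivy is a leaf — visit ivy.
At lily: go right to daisy.
  Visit daisy.
  At daisy: no left child.
  At daisy: go right to iris.
    Visit iris.
    At iris: no left child.
    At iris: go right to poppy.
      poppy is a leaf — visit poppy.

lily reed fern moss bay rye pear ivy daisy iris poppy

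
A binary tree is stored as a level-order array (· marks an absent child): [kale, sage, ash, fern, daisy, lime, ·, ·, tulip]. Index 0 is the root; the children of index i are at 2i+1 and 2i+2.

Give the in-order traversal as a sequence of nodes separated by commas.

fern, tulip, sage, daisy, kale, lime, ash

In-order visits the left subtree, then the node, then the right subtree.
At kale: go left to sage.
  At sage: go left to fern.
    At fern: no left child.
    Visit fern.
    At fern: go right to tulip.
      tulip is a leaf — visit tulip.
  Visit sage.
  At sage: go right to daisy.
    daisy is a leaf — visit daisy.
Visit kale.
At kale: go right to ash.
  At ash: go left to lime.
    lime is a leaf — visit lime.
  Visit ash.
  At ash: no right child.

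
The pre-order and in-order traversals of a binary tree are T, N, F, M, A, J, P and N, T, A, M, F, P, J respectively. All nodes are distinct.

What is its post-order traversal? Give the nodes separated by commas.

The first element of pre-order is the root; it splits in-order into left and right subtrees.
Root T: left subtree has 1 node {N}, right has 5 {A, M, F, P, J}.
  Root F: left subtree has 2 nodes {A, M}, right has 2 {P, J}.
    Root M: left subtree has 1 node {A}, right has 0 { }.
    Root J: left subtree has 1 node {P}, right has 0 { }.

N, A, M, P, J, F, T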